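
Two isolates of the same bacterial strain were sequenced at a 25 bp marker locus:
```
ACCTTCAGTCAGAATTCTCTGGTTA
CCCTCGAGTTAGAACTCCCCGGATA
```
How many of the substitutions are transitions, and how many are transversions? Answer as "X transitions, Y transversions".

Transitions (purine↔purine or pyrimidine↔pyrimidine): 5 T→C, 10 C→T, 15 T→C, 18 T→C, 20 T→C.
Transversions (purine↔pyrimidine): 1 A→C, 6 C→G, 23 T→A.

5 transitions, 3 transversions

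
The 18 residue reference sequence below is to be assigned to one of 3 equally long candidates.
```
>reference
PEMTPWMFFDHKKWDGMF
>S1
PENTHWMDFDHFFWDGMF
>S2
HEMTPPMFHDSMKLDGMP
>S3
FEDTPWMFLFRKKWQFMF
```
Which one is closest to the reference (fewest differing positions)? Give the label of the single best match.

S1

S1 differs at 5 positions; S2 differs at 7 positions; S3 differs at 7 positions. The closest is S1.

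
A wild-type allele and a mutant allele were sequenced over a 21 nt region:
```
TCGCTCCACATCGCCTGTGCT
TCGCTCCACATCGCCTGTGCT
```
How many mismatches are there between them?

0

The two sequences are identical at every position.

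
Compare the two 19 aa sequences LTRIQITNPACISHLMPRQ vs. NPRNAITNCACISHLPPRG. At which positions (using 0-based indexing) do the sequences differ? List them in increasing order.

Scanning 0-based: 0: L/N; 1: T/P; 3: I/N; 4: Q/A; 8: P/C; 15: M/P; 18: Q/G.

0, 1, 3, 4, 8, 15, 18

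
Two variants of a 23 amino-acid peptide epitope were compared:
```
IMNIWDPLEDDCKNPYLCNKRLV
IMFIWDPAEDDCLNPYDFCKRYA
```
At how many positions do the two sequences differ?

The sequences differ at positions 3, 8, 13, 17, 18, 19, 22, 23 (1-based) — 8 in total.

8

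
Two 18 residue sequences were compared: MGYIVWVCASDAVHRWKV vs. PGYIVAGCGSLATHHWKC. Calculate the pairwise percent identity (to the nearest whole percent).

8 positions differ (1, 6, 7, 9, 11, 13, 15, 18), so 10 of 18 match: 10/18 = 55.56%.

56%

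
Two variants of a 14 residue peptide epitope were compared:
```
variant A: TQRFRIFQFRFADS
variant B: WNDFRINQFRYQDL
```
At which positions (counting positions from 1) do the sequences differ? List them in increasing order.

1, 2, 3, 7, 11, 12, 14

Differences at position 1 (T→W), position 2 (Q→N), position 3 (R→D), position 7 (F→N), position 11 (F→Y), position 12 (A→Q), position 14 (S→L).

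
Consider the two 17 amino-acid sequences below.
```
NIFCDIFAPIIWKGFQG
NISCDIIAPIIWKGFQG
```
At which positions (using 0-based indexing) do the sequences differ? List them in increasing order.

Scanning 0-based: 2: F/S; 6: F/I.

2, 6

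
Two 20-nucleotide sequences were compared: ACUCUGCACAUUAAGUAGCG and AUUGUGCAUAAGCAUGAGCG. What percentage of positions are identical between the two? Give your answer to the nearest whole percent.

8 positions differ (2, 4, 9, 11, 12, 13, 15, 16), so 12 of 20 match: 12/20 = 60%.

60%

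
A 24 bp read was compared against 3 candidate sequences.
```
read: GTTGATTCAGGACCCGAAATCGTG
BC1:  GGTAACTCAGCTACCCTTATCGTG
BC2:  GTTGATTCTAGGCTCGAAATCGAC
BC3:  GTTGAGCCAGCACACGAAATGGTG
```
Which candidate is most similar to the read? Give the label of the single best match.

BC3

Hamming distances to read — BC1: 9; BC2: 6; BC3: 5.
Smallest is BC3 with 5 mismatches.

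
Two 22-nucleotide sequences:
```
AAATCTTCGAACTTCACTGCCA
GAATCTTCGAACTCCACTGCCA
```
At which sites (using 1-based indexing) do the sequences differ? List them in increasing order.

1, 14

Differences at site 1 (A→G), site 14 (T→C).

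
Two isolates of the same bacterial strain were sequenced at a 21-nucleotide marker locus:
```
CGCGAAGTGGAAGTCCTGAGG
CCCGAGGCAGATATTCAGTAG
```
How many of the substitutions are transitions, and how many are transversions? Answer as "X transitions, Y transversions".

6 transitions, 4 transversions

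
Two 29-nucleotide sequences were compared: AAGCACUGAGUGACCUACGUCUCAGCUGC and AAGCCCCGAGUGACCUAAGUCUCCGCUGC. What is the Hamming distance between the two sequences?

Mismatches (1-based): position 5: A→C; position 7: U→C; position 18: C→A; position 24: A→C.

4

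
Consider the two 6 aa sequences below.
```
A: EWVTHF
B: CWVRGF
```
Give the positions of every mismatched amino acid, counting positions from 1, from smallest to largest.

1, 4, 5

Scanning 1-based: 1: E/C; 4: T/R; 5: H/G.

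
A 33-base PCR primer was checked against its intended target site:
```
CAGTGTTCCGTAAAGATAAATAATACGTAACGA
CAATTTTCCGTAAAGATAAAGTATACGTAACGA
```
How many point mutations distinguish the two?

4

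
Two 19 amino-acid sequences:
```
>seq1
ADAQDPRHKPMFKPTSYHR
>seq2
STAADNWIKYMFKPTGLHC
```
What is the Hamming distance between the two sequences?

Comparing position by position, 10 positions differ: 1 (A/S), 2 (D/T), 4 (Q/A), 6 (P/N), 7 (R/W), 8 (H/I), 10 (P/Y), 16 (S/G), 17 (Y/L), 19 (R/C).

10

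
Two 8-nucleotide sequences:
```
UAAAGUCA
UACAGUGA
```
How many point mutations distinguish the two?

2

The sequences differ at positions 3, 7 (1-based) — 2 in total.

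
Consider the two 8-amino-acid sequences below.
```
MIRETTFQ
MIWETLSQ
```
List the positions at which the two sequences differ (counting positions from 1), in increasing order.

3, 6, 7

Differences at position 3 (R→W), position 6 (T→L), position 7 (F→S).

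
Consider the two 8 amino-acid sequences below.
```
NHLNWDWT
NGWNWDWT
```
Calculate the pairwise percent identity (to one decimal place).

75.0%

2 positions differ (2, 3), so 6 of 8 match: 6/8 = 75%.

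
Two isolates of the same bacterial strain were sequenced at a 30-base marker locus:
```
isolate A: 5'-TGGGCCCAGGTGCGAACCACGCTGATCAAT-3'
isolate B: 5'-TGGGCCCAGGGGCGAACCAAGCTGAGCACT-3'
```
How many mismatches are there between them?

The sequences differ at positions 11, 20, 26, 29 (1-based) — 4 in total.

4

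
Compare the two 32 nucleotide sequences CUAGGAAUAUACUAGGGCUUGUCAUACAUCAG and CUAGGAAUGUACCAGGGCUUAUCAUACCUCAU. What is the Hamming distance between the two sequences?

The sequences differ at sites 9, 13, 21, 28, 32 (1-based) — 5 in total.

5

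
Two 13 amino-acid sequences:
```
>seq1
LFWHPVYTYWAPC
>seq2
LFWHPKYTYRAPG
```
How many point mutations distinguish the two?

3

Mismatches (1-based): residue 6: V→K; residue 10: W→R; residue 13: C→G.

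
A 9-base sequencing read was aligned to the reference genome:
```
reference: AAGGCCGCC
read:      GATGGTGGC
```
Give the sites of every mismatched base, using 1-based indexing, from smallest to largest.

Differences at site 1 (A→G), site 3 (G→T), site 5 (C→G), site 6 (C→T), site 8 (C→G).

1, 3, 5, 6, 8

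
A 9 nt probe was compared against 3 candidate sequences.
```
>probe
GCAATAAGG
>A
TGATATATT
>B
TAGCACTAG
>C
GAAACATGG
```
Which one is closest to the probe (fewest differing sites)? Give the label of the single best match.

C

A differs at 7 sites; B differs at 8 sites; C differs at 3 sites. The closest is C.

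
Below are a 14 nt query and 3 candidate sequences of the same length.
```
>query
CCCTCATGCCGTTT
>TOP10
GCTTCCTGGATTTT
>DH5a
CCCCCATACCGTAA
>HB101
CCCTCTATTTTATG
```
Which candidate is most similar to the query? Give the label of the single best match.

Hamming distances to query — TOP10: 6; DH5a: 4; HB101: 8.
Smallest is DH5a with 4 mismatches.

DH5a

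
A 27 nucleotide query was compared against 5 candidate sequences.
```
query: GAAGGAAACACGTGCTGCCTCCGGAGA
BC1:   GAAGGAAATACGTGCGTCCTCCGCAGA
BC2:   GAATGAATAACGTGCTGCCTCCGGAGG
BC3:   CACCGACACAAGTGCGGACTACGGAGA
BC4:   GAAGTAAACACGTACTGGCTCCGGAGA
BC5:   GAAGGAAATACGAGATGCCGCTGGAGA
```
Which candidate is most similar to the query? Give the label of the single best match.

BC4

BC1 differs at 4 positions; BC2 differs at 4 positions; BC3 differs at 8 positions; BC4 differs at 3 positions; BC5 differs at 5 positions. The closest is BC4.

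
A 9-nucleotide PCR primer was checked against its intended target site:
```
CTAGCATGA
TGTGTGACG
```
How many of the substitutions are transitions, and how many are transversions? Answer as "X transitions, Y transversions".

Mismatches (1-based):
position 1: C→T (pyrimidine→pyrimidine, transition)
position 2: T→G (pyrimidine→purine, transversion)
position 3: A→T (purine→pyrimidine, transversion)
position 5: C→T (pyrimidine→pyrimidine, transition)
position 6: A→G (purine→purine, transition)
position 7: T→A (pyrimidine→purine, transversion)
position 8: G→C (purine→pyrimidine, transversion)
position 9: A→G (purine→purine, transition)

4 transitions, 4 transversions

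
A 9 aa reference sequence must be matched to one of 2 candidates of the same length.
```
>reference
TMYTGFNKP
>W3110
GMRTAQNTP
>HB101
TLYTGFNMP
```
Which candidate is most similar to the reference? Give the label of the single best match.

HB101

Hamming distances to reference — W3110: 5; HB101: 2.
Smallest is HB101 with 2 mismatches.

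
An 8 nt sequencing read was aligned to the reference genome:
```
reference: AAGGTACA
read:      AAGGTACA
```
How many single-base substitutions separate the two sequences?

0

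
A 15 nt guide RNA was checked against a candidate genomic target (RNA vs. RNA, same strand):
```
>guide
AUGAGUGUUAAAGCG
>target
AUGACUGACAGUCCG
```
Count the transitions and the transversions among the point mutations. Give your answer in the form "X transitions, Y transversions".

Transitions (purine↔purine or pyrimidine↔pyrimidine): 9 U→C, 11 A→G.
Transversions (purine↔pyrimidine): 5 G→C, 8 U→A, 12 A→U, 13 G→C.

2 transitions, 4 transversions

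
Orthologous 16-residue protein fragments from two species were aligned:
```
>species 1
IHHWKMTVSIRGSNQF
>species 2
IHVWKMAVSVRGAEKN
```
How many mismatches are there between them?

Comparing position by position, 7 residues differ: 3 (H/V), 7 (T/A), 10 (I/V), 13 (S/A), 14 (N/E), 15 (Q/K), 16 (F/N).

7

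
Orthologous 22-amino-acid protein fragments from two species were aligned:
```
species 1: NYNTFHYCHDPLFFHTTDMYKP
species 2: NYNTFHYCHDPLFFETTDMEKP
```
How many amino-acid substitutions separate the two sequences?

2

Mismatches (1-based): residue 15: H→E; residue 20: Y→E.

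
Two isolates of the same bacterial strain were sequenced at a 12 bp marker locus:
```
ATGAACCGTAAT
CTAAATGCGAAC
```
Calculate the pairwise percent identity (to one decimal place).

7 positions differ (1, 3, 6, 7, 8, 9, 12), so 5 of 12 match: 5/12 = 41.67%.

41.7%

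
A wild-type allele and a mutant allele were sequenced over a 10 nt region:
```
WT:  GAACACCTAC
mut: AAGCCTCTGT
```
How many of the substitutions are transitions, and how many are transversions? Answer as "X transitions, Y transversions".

Mismatches (1-based):
base 1: G→A (purine→purine, transition)
base 3: A→G (purine→purine, transition)
base 5: A→C (purine→pyrimidine, transversion)
base 6: C→T (pyrimidine→pyrimidine, transition)
base 9: A→G (purine→purine, transition)
base 10: C→T (pyrimidine→pyrimidine, transition)

5 transitions, 1 transversion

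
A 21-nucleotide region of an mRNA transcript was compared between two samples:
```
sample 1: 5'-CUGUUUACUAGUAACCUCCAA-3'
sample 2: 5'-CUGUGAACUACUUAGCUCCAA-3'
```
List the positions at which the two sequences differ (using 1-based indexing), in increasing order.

5, 6, 11, 13, 15

Scanning 1-based: 5: U/G; 6: U/A; 11: G/C; 13: A/U; 15: C/G.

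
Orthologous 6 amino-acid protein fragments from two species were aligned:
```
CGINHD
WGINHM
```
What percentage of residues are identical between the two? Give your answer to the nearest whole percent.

2 positions differ (1, 6), so 4 of 6 match: 4/6 = 66.67%.

67%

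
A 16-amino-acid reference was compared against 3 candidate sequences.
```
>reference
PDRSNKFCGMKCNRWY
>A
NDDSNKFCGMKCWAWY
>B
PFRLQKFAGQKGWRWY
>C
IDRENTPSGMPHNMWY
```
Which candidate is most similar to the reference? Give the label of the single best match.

Hamming distances to reference — A: 4; B: 7; C: 8.
Smallest is A with 4 mismatches.

A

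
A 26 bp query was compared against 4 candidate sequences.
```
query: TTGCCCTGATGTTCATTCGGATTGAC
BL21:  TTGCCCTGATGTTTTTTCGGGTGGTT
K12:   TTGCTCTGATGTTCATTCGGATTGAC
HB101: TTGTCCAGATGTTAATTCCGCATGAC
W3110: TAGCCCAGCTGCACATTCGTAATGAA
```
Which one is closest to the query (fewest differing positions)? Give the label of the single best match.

K12

Hamming distances to query — BL21: 6; K12: 1; HB101: 6; W3110: 8.
Smallest is K12 with 1 mismatch.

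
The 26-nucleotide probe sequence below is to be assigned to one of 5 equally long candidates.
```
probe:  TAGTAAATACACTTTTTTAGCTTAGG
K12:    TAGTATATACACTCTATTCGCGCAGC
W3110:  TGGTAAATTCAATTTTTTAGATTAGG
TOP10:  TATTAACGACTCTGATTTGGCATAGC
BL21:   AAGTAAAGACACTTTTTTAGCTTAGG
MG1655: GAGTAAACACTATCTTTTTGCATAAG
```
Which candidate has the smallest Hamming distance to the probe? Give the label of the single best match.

BL21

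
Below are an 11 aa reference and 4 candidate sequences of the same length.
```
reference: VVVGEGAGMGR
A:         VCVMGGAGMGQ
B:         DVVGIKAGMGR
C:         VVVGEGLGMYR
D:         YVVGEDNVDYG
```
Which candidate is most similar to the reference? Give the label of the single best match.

A differs at 4 residues; B differs at 3 residues; C differs at 2 residues; D differs at 7 residues. The closest is C.

C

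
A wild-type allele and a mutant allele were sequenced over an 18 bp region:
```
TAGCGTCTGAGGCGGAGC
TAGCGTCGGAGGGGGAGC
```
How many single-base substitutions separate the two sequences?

Mismatches (1-based): site 8: T→G; site 13: C→G.

2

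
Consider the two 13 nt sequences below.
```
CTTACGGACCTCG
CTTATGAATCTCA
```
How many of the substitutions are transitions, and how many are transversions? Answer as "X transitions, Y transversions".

4 transitions, 0 transversions

Transitions (purine↔purine or pyrimidine↔pyrimidine): 5 C→T, 7 G→A, 9 C→T, 13 G→A.
Transversions (purine↔pyrimidine): none.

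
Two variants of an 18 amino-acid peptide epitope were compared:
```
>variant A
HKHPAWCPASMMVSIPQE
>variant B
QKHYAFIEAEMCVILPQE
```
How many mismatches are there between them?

The sequences differ at residues 1, 4, 6, 7, 8, 10, 12, 14, 15 (1-based) — 9 in total.

9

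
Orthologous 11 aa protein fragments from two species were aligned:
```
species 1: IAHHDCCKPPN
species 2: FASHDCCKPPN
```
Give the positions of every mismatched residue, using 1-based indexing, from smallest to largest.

1, 3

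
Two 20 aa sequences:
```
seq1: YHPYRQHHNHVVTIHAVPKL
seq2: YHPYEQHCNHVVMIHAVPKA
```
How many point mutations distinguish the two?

Comparing position by position, 4 residues differ: 5 (R/E), 8 (H/C), 13 (T/M), 20 (L/A).

4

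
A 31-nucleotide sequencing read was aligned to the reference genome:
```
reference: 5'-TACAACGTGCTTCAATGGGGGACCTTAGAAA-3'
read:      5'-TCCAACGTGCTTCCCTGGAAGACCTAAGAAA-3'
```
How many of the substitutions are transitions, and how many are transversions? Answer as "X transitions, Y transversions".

2 transitions, 4 transversions

Transitions (purine↔purine or pyrimidine↔pyrimidine): 19 G→A, 20 G→A.
Transversions (purine↔pyrimidine): 2 A→C, 14 A→C, 15 A→C, 26 T→A.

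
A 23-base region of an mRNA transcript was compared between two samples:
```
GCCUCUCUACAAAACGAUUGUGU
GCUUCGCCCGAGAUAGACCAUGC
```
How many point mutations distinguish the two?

12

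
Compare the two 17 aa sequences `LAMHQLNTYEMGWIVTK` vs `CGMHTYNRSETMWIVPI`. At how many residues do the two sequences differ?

The sequences differ at residues 1, 2, 5, 6, 8, 9, 11, 12, 16, 17 (1-based) — 10 in total.

10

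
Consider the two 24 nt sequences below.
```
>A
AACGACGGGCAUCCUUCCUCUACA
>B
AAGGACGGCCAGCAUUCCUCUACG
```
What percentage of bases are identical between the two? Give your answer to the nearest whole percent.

Mismatches at positions 3, 9, 12, 14, 24 (1-based): 5 of 24.
Identical positions: 19/24 = 79.17% → 79%.

79%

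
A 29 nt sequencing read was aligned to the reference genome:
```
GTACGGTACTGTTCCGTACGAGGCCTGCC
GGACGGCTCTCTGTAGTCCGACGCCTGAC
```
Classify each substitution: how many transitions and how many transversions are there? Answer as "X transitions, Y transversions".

Mismatches (1-based):
site 2: T→G (pyrimidine→purine, transversion)
site 7: T→C (pyrimidine→pyrimidine, transition)
site 8: A→T (purine→pyrimidine, transversion)
site 11: G→C (purine→pyrimidine, transversion)
site 13: T→G (pyrimidine→purine, transversion)
site 14: C→T (pyrimidine→pyrimidine, transition)
site 15: C→A (pyrimidine→purine, transversion)
site 18: A→C (purine→pyrimidine, transversion)
site 22: G→C (purine→pyrimidine, transversion)
site 28: C→A (pyrimidine→purine, transversion)

2 transitions, 8 transversions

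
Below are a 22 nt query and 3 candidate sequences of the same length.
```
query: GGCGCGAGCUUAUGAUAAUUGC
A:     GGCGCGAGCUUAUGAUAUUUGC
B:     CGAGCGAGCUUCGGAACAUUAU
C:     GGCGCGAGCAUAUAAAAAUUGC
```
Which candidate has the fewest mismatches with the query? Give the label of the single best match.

A differs at 1 site; B differs at 8 sites; C differs at 3 sites. The closest is A.

A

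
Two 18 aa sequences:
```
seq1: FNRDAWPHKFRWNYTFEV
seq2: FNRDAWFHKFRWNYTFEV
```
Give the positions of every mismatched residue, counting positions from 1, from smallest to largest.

7

Differences at position 7 (P→F).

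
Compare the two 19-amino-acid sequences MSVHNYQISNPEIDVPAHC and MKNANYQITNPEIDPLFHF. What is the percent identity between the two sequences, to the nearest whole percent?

Mismatches at positions 2, 3, 4, 9, 15, 16, 17, 19 (1-based): 8 of 19.
Identical positions: 11/19 = 57.89% → 58%.

58%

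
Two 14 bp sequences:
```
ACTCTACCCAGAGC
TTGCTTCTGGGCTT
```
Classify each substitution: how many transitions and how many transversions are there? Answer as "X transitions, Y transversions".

4 transitions, 6 transversions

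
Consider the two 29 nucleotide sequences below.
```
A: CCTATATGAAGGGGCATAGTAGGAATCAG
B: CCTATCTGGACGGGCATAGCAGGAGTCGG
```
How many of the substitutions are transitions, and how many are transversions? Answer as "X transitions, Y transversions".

4 transitions, 2 transversions

Mismatches (1-based):
position 6: A→C (purine→pyrimidine, transversion)
position 9: A→G (purine→purine, transition)
position 11: G→C (purine→pyrimidine, transversion)
position 20: T→C (pyrimidine→pyrimidine, transition)
position 25: A→G (purine→purine, transition)
position 28: A→G (purine→purine, transition)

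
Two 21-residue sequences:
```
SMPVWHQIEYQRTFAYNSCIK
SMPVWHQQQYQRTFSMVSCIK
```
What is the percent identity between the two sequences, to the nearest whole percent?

Mismatches at positions 8, 9, 15, 16, 17 (1-based): 5 of 21.
Identical positions: 16/21 = 76.19% → 76%.

76%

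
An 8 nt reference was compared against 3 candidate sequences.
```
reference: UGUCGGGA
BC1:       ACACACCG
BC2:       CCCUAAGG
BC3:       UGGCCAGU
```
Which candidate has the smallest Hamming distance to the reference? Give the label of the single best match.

BC3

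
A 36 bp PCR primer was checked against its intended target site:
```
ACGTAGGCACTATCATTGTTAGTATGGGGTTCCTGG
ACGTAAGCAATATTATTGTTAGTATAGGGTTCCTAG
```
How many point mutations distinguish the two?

Mismatches (1-based): base 6: G→A; base 10: C→A; base 14: C→T; base 26: G→A; base 35: G→A.

5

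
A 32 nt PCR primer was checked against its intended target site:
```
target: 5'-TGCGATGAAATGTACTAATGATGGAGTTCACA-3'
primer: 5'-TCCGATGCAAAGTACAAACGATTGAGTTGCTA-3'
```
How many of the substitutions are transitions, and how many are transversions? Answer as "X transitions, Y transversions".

Mismatches (1-based):
site 2: G→C (purine→pyrimidine, transversion)
site 8: A→C (purine→pyrimidine, transversion)
site 11: T→A (pyrimidine→purine, transversion)
site 16: T→A (pyrimidine→purine, transversion)
site 19: T→C (pyrimidine→pyrimidine, transition)
site 23: G→T (purine→pyrimidine, transversion)
site 29: C→G (pyrimidine→purine, transversion)
site 30: A→C (purine→pyrimidine, transversion)
site 31: C→T (pyrimidine→pyrimidine, transition)

2 transitions, 7 transversions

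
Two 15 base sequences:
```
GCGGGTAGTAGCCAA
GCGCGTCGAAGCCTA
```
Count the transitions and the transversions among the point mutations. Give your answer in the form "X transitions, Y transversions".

Mismatches (1-based):
position 4: G→C (purine→pyrimidine, transversion)
position 7: A→C (purine→pyrimidine, transversion)
position 9: T→A (pyrimidine→purine, transversion)
position 14: A→T (purine→pyrimidine, transversion)

0 transitions, 4 transversions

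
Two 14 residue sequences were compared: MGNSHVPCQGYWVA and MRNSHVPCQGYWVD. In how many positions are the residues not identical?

The sequences differ at positions 2, 14 (1-based) — 2 in total.

2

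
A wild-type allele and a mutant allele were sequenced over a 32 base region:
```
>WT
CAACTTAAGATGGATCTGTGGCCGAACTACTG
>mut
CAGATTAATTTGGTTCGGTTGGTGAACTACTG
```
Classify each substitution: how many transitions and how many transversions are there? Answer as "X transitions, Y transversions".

2 transitions, 7 transversions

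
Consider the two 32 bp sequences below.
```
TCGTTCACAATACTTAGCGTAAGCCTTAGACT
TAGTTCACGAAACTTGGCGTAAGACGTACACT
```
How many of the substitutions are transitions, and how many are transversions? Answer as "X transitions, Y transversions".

Transitions (purine↔purine or pyrimidine↔pyrimidine): 9 A→G, 16 A→G.
Transversions (purine↔pyrimidine): 2 C→A, 11 T→A, 24 C→A, 26 T→G, 29 G→C.

2 transitions, 5 transversions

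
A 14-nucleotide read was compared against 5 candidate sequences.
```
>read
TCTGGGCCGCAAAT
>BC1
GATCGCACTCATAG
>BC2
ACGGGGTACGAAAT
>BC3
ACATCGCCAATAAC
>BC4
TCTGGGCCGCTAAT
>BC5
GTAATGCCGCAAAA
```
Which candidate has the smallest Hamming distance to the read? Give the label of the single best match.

Hamming distances to read — BC1: 8; BC2: 6; BC3: 8; BC4: 1; BC5: 6.
Smallest is BC4 with 1 mismatch.

BC4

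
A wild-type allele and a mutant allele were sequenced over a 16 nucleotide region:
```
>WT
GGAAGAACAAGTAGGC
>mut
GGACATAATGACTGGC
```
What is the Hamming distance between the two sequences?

9

Comparing position by position, 9 bases differ: 4 (A/C), 5 (G/A), 6 (A/T), 8 (C/A), 9 (A/T), 10 (A/G), 11 (G/A), 12 (T/C), 13 (A/T).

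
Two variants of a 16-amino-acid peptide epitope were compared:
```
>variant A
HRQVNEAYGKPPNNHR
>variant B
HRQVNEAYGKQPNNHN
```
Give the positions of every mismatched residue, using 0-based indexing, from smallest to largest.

10, 15

Scanning 0-based: 10: P/Q; 15: R/N.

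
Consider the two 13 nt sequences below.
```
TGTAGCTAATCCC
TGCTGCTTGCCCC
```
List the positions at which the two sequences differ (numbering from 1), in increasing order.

Scanning 1-based: 3: T/C; 4: A/T; 8: A/T; 9: A/G; 10: T/C.

3, 4, 8, 9, 10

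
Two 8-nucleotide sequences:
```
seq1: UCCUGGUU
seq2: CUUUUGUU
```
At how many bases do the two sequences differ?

4

Mismatches (1-based): base 1: U→C; base 2: C→U; base 3: C→U; base 5: G→U.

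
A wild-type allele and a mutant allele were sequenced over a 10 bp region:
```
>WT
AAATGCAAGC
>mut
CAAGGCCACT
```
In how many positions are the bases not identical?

The sequences differ at positions 1, 4, 7, 9, 10 (1-based) — 5 in total.

5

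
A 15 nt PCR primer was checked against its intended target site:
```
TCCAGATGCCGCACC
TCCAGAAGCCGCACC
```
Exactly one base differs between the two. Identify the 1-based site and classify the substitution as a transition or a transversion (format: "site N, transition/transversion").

Site 7 changes T→A. T is a pyrimidine and A is a purine, so this is a transversion.

site 7, transversion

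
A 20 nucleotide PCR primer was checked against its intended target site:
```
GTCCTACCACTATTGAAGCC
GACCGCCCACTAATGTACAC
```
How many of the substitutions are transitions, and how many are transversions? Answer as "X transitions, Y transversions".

0 transitions, 7 transversions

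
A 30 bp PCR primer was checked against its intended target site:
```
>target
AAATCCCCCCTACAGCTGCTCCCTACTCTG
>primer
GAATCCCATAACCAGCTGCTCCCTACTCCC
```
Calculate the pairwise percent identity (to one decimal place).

8 positions differ (1, 8, 9, 10, 11, 12, 29, 30), so 22 of 30 match: 22/30 = 73.33%.

73.3%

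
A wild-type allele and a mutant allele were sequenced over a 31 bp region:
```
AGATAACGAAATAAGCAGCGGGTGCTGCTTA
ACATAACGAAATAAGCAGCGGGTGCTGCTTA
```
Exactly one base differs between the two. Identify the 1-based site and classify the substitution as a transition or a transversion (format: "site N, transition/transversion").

Site 2 changes G→C. G is a purine and C is a pyrimidine, so this is a transversion.

site 2, transversion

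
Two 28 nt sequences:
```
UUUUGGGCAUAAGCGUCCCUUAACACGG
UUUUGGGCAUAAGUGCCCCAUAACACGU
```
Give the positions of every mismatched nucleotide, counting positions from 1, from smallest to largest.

Scanning 1-based: 14: C/U; 16: U/C; 20: U/A; 28: G/U.

14, 16, 20, 28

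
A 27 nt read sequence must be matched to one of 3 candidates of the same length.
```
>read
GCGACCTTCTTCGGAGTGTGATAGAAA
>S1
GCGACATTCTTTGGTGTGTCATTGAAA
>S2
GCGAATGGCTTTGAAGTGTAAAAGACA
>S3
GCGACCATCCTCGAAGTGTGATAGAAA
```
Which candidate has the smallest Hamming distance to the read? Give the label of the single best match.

S1 differs at 5 positions; S2 differs at 9 positions; S3 differs at 3 positions. The closest is S3.

S3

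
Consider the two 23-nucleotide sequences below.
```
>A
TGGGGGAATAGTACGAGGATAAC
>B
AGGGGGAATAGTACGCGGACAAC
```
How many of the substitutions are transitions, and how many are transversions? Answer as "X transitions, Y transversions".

1 transition, 2 transversions

Mismatches (1-based):
position 1: T→A (pyrimidine→purine, transversion)
position 16: A→C (purine→pyrimidine, transversion)
position 20: T→C (pyrimidine→pyrimidine, transition)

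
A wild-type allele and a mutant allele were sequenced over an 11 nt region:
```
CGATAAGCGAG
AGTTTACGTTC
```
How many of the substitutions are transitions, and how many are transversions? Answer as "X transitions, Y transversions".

0 transitions, 8 transversions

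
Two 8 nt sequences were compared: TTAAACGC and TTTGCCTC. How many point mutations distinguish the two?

Mismatches (1-based): base 3: A→T; base 4: A→G; base 5: A→C; base 7: G→T.

4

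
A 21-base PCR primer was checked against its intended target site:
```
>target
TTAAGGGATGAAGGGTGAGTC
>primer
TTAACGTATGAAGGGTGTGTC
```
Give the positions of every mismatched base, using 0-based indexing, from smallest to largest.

Scanning 0-based: 4: G/C; 6: G/T; 17: A/T.

4, 6, 17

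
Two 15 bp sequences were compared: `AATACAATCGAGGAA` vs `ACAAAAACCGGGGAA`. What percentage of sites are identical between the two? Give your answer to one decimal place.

66.7%

5 positions differ (2, 3, 5, 8, 11), so 10 of 15 match: 10/15 = 66.67%.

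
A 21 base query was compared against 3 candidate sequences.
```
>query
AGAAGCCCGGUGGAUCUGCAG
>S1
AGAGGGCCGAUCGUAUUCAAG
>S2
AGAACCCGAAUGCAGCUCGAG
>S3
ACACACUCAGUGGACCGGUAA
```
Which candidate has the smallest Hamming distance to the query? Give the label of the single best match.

S2

S1 differs at 9 bases; S2 differs at 8 bases; S3 differs at 9 bases. The closest is S2.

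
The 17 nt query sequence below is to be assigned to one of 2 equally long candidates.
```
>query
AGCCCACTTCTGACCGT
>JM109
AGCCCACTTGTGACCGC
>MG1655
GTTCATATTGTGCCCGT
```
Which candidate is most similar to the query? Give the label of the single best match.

JM109

Hamming distances to query — JM109: 2; MG1655: 8.
Smallest is JM109 with 2 mismatches.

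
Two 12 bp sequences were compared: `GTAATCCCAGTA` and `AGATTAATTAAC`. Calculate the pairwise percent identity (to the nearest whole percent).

17%

10 positions differ (1, 2, 4, 6, 7, 8, 9, 10, 11, 12), so 2 of 12 match: 2/12 = 16.67%.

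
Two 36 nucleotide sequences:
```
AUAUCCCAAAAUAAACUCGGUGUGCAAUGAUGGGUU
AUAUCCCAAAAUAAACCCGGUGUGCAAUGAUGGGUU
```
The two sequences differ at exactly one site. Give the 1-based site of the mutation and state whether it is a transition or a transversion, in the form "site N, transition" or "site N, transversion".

site 17, transition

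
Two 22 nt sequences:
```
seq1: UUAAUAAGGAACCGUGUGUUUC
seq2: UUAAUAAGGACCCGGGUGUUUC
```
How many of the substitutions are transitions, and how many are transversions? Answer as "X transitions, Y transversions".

0 transitions, 2 transversions

Mismatches (1-based):
base 11: A→C (purine→pyrimidine, transversion)
base 15: U→G (pyrimidine→purine, transversion)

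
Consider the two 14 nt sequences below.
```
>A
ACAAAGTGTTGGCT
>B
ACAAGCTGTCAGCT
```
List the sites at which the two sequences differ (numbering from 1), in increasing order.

5, 6, 10, 11

Differences at site 5 (A→G), site 6 (G→C), site 10 (T→C), site 11 (G→A).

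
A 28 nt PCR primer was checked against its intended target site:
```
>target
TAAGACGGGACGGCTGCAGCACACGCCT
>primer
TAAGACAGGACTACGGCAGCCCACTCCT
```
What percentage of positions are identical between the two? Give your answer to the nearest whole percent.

79%

Mismatches at positions 7, 12, 13, 15, 21, 25 (1-based): 6 of 28.
Identical positions: 22/28 = 78.57% → 79%.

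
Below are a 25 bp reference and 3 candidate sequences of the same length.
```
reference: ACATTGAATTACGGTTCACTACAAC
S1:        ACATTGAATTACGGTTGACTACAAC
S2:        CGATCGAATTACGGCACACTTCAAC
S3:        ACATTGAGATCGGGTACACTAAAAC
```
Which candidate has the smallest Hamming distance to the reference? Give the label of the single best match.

S1

Hamming distances to reference — S1: 1; S2: 6; S3: 6.
Smallest is S1 with 1 mismatch.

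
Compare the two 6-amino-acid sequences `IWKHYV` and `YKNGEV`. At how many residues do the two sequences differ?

5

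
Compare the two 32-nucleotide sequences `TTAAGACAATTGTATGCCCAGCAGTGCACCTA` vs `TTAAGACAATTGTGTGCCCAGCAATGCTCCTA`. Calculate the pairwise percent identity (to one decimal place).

3 positions differ (14, 24, 28), so 29 of 32 match: 29/32 = 90.62%.

90.6%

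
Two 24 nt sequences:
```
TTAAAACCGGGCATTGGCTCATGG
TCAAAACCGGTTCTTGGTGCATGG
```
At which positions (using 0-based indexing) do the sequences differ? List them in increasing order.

1, 10, 11, 12, 17, 18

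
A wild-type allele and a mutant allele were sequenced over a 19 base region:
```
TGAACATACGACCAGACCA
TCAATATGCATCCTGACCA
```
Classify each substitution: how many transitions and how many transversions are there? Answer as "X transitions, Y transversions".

Mismatches (1-based):
site 2: G→C (purine→pyrimidine, transversion)
site 5: C→T (pyrimidine→pyrimidine, transition)
site 8: A→G (purine→purine, transition)
site 10: G→A (purine→purine, transition)
site 11: A→T (purine→pyrimidine, transversion)
site 14: A→T (purine→pyrimidine, transversion)

3 transitions, 3 transversions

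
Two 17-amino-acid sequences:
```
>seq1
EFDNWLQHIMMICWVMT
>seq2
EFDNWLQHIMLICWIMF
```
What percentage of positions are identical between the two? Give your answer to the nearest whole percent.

3 positions differ (11, 15, 17), so 14 of 17 match: 14/17 = 82.35%.

82%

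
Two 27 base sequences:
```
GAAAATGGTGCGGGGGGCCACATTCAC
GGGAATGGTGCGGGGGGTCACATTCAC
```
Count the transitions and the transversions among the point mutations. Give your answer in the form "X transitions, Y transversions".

Mismatches (1-based):
base 2: A→G (purine→purine, transition)
base 3: A→G (purine→purine, transition)
base 18: C→T (pyrimidine→pyrimidine, transition)

3 transitions, 0 transversions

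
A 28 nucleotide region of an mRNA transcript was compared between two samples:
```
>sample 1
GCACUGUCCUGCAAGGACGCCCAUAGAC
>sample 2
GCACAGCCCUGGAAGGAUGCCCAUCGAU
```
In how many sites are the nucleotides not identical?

The sequences differ at sites 5, 7, 12, 18, 25, 28 (1-based) — 6 in total.

6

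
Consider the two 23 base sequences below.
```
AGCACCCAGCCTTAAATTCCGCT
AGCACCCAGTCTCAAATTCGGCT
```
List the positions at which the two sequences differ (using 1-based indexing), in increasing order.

10, 13, 20

Differences at position 10 (C→T), position 13 (T→C), position 20 (C→G).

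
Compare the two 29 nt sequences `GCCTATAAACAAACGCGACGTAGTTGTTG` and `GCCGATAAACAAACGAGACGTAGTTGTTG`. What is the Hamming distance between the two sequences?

2

Comparing position by position, 2 bases differ: 4 (T/G), 16 (C/A).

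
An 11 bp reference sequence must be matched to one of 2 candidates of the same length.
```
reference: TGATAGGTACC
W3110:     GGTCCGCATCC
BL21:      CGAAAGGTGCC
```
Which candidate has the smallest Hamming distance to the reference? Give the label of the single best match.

Hamming distances to reference — W3110: 7; BL21: 3.
Smallest is BL21 with 3 mismatches.

BL21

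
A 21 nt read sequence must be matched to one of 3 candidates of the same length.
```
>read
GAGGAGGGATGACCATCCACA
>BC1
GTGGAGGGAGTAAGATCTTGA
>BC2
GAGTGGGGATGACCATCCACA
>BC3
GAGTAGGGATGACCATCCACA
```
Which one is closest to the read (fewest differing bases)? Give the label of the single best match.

BC3

BC1 differs at 8 bases; BC2 differs at 2 bases; BC3 differs at 1 base. The closest is BC3.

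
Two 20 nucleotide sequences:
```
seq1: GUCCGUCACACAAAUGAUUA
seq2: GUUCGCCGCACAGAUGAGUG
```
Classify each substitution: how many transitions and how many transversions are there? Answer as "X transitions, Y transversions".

5 transitions, 1 transversion

Transitions (purine↔purine or pyrimidine↔pyrimidine): 3 C→U, 6 U→C, 8 A→G, 13 A→G, 20 A→G.
Transversions (purine↔pyrimidine): 18 U→G.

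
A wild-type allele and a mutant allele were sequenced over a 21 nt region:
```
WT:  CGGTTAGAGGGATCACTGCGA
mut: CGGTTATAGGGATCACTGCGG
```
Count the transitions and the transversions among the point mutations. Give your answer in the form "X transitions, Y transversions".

1 transition, 1 transversion

Mismatches (1-based):
base 7: G→T (purine→pyrimidine, transversion)
base 21: A→G (purine→purine, transition)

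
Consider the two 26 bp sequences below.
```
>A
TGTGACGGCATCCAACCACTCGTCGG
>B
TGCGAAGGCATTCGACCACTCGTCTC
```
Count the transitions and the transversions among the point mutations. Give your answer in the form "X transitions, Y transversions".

3 transitions, 3 transversions

Transitions (purine↔purine or pyrimidine↔pyrimidine): 3 T→C, 12 C→T, 14 A→G.
Transversions (purine↔pyrimidine): 6 C→A, 25 G→T, 26 G→C.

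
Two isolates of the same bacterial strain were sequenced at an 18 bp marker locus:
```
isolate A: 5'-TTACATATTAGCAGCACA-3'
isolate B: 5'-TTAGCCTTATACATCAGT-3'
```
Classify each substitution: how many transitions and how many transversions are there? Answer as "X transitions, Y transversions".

2 transitions, 8 transversions

Transitions (purine↔purine or pyrimidine↔pyrimidine): 6 T→C, 11 G→A.
Transversions (purine↔pyrimidine): 4 C→G, 5 A→C, 7 A→T, 9 T→A, 10 A→T, 14 G→T, 17 C→G, 18 A→T.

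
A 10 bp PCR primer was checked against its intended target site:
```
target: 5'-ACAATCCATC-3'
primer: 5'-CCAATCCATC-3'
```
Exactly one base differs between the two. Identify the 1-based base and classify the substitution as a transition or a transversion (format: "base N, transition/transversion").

base 1, transversion

The sequences differ only at base 1: A→C (purine→pyrimidine), a transversion.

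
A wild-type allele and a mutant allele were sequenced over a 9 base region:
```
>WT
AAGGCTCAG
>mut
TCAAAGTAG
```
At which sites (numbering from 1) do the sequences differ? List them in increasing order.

1, 2, 3, 4, 5, 6, 7

Scanning 1-based: 1: A/T; 2: A/C; 3: G/A; 4: G/A; 5: C/A; 6: T/G; 7: C/T.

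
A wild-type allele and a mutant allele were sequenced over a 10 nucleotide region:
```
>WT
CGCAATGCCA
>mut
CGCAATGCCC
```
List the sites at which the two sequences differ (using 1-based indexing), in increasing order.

Scanning 1-based: 10: A/C.

10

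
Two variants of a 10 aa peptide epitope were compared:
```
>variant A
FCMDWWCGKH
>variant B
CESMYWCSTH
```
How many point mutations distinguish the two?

7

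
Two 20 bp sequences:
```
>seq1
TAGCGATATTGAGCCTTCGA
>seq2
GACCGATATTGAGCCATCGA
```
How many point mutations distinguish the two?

Comparing position by position, 3 positions differ: 1 (T/G), 3 (G/C), 16 (T/A).

3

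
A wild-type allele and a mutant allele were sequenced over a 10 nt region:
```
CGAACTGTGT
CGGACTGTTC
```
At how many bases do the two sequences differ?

Comparing position by position, 3 bases differ: 3 (A/G), 9 (G/T), 10 (T/C).

3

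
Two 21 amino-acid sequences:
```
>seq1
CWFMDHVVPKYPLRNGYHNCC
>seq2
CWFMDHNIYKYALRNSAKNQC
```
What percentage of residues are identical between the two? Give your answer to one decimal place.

Mismatches at positions 7, 8, 9, 12, 16, 17, 18, 20 (1-based): 8 of 21.
Identical positions: 13/21 = 61.9% → 61.9%.

61.9%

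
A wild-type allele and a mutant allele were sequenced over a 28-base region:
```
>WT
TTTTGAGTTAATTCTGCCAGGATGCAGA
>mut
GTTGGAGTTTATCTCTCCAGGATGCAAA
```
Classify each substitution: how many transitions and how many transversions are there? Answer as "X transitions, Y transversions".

4 transitions, 4 transversions

Transitions (purine↔purine or pyrimidine↔pyrimidine): 13 T→C, 14 C→T, 15 T→C, 27 G→A.
Transversions (purine↔pyrimidine): 1 T→G, 4 T→G, 10 A→T, 16 G→T.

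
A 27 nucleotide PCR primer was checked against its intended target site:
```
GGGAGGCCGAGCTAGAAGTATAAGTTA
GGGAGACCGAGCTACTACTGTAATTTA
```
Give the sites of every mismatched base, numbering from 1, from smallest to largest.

Differences at site 6 (G→A), site 15 (G→C), site 16 (A→T), site 18 (G→C), site 20 (A→G), site 24 (G→T).

6, 15, 16, 18, 20, 24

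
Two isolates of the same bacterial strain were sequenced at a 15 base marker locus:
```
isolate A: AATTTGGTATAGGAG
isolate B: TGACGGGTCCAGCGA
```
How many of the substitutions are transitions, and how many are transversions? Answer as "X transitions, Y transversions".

5 transitions, 5 transversions

Mismatches (1-based):
base 1: A→T (purine→pyrimidine, transversion)
base 2: A→G (purine→purine, transition)
base 3: T→A (pyrimidine→purine, transversion)
base 4: T→C (pyrimidine→pyrimidine, transition)
base 5: T→G (pyrimidine→purine, transversion)
base 9: A→C (purine→pyrimidine, transversion)
base 10: T→C (pyrimidine→pyrimidine, transition)
base 13: G→C (purine→pyrimidine, transversion)
base 14: A→G (purine→purine, transition)
base 15: G→A (purine→purine, transition)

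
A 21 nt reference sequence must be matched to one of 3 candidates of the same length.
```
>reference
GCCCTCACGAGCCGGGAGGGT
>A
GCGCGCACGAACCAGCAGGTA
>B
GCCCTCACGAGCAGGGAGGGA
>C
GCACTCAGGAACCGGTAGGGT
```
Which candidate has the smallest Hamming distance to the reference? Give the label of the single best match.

A differs at 7 sites; B differs at 2 sites; C differs at 4 sites. The closest is B.

B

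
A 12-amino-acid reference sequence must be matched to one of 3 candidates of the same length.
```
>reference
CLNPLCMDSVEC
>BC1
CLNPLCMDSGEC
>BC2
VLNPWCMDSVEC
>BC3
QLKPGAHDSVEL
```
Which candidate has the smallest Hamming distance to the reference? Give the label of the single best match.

BC1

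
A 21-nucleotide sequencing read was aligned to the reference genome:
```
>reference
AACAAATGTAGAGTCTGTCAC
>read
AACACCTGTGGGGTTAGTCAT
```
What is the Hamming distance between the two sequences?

7

The sequences differ at bases 5, 6, 10, 12, 15, 16, 21 (1-based) — 7 in total.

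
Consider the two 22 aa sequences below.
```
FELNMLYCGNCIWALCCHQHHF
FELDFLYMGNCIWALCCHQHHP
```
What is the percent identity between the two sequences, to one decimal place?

81.8%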